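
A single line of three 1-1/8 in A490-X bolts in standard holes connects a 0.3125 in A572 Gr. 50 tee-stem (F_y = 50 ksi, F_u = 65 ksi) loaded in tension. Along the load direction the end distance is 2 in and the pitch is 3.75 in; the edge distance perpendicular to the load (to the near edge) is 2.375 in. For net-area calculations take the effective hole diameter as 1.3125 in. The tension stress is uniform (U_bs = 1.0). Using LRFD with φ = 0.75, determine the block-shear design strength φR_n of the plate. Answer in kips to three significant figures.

83 kips

Shear plane L_v = 2 + 2·3.75 = 9.5 in; A_gv = 9.5 × 0.3125 = 2.969 in².
A_nv = (9.5 − 2.5·1.3125) × 0.3125 = 1.943 in².
A_nt = (2.375 − 0.5·1.3125) × 0.3125 = 0.5371 in².
0.6 F_u A_nv = 75.79 kips; 0.6 F_y A_gv = 89.06 kips → shear rupture governs the shear term.
R_n = 75.79 + 1.0 × 65 × 0.5371 = 110.7 kips.
Design strength φR_n = 0.75 × 110.7 = 83 kips.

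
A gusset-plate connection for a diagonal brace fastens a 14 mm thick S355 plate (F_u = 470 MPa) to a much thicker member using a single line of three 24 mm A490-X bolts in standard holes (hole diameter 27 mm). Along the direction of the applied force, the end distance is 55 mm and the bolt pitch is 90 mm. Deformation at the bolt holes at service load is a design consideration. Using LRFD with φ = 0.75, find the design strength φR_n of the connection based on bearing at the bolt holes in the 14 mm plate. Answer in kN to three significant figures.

Per bolt r_n = 1.2 l_c t F_u ≤ 2.4 d t F_u; upper limit = 2.4 × 24 × 14 × 470 / 1000 = 379 kN.
Edge bolt: l_c = 55 − 27/2 = 41.5 mm → 1.2 × 41.5 × 14 × 470 / 1000 = 327.7 → r_n = 327.7 kN.
Interior bolts: l_c = 90 − 27 = 63 mm → 1.2 × 63 × 14 × 470 / 1000 = 497.4 → r_n = 379 kN.
R_n = 1 × 327.7 + 2 × 379 = 1086 kN.
Design strength φR_n = 0.75 × 1086 = 814 kN.

814 kN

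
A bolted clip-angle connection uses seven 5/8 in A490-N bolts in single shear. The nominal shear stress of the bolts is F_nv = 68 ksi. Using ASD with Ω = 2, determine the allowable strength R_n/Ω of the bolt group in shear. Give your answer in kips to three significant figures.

73 kips

A_b = π × 0.625² / 4 = 0.3068 in².
R_n = F_nv · A_b · n · n_s = 68 × 0.3068 × 7 × 1 = 146 kips.
Allowable strength R_n/Ω = 146 / 2 = 73 kips.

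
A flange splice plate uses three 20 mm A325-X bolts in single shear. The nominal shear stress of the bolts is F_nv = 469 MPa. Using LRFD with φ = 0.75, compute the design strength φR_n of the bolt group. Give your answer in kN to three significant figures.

332 kN

A_b = π × 20² / 4 = 314.2 mm².
R_n = F_nv · A_b · n · n_s = 469 × 314.2 × 3 × 1 / 1000 = 442 kN.
Design strength φR_n = 0.75 × 442 = 332 kN.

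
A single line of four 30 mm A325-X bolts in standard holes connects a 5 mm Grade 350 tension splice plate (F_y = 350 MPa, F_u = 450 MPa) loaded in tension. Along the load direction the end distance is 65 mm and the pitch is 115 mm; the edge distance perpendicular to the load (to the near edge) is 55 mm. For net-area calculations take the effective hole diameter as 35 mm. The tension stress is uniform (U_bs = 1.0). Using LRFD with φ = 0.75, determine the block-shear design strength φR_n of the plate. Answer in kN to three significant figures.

Shear plane L_v = 65 + 3·115 = 410 mm; A_gv = 410 × 5 = 2050 mm².
A_nv = (410 − 3.5·35) × 5 = 1438 mm².
A_nt = (55 − 0.5·35) × 5 = 187.5 mm².
0.6 F_u A_nv = 388.1 kN; 0.6 F_y A_gv = 430.5 kN → shear rupture governs the shear term.
R_n = 388.1 + 1.0 × 450 × 187.5 / 1000 = 472.5 kN.
Design strength φR_n = 0.75 × 472.5 = 354 kN.

354 kN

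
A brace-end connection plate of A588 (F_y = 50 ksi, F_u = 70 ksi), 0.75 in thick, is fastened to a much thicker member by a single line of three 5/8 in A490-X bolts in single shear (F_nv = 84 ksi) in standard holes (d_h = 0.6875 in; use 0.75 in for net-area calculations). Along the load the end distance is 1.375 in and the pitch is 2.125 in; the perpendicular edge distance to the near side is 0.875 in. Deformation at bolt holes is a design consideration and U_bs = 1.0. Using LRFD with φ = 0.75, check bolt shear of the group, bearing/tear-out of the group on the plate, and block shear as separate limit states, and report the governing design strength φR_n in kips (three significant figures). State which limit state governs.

Bolt shear: A_b = π·0.625²/4 = 0.3068 in²; R_n = 84 × 0.3068 × 3 × 1 = 77.31 kips → 0.75 × 77.31 = 58 kips.
Bearing: edge l_c = 1.031, r_n = 64.97 kips; interior l_c = 1.438, r_n = 78.75 kips; R_n = 64.97 + 2·78.75 = 222.5 kips → 167 kips.
Block shear: A_gv = 4.219, A_nv = 2.812, A_nt = 0.375 in²; R_n = min(0.6F_uA_nv, 0.6F_yA_gv) + U_bs·F_u·A_nt = 144.4 kips → 108 kips.
Bolt shear governs: 58 kips.

58 kips (bolt shear governs)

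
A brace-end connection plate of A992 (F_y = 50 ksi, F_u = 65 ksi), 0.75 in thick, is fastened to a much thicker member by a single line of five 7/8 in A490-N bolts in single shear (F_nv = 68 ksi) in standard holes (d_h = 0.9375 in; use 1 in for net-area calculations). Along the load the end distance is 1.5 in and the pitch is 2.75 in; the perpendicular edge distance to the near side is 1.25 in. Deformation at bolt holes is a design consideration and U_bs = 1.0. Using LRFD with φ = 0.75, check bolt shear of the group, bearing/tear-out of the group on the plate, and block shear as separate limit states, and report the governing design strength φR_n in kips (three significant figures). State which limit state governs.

Bolt shear: A_b = π·0.875²/4 = 0.6013 in²; R_n = 68 × 0.6013 × 5 × 1 = 204.4 kips → 0.75 × 204.4 = 153 kips.
Bearing: edge l_c = 1.031, r_n = 60.33 kips; interior l_c = 1.812, r_n = 102.4 kips; R_n = 60.33 + 4·102.4 = 469.8 kips → 352 kips.
Block shear: A_gv = 9.375, A_nv = 6, A_nt = 0.5625 in²; R_n = min(0.6F_uA_nv, 0.6F_yA_gv) + U_bs·F_u·A_nt = 270.6 kips → 203 kips.
Bolt shear governs: 153 kips.

153 kips (bolt shear governs)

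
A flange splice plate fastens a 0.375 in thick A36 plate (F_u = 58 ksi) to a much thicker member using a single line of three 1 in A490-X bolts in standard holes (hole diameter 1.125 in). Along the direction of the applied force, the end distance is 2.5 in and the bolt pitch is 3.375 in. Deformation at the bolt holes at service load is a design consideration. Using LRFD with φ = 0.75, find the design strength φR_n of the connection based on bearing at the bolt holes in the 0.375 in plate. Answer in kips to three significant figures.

Per bolt r_n = 1.2 l_c t F_u ≤ 2.4 d t F_u; upper limit = 2.4 × 1 × 0.375 × 58 = 52.2 kips.
Edge bolt: l_c = 2.5 − 1.125/2 = 1.938 in → 1.2 × 1.938 × 0.375 × 58 = 50.57 → r_n = 50.57 kips.
Interior bolts: l_c = 3.375 − 1.125 = 2.25 in → 1.2 × 2.25 × 0.375 × 58 = 58.72 → r_n = 52.2 kips.
R_n = 1 × 50.57 + 2 × 52.2 = 155 kips.
Design strength φR_n = 0.75 × 155 = 116 kips.

116 kips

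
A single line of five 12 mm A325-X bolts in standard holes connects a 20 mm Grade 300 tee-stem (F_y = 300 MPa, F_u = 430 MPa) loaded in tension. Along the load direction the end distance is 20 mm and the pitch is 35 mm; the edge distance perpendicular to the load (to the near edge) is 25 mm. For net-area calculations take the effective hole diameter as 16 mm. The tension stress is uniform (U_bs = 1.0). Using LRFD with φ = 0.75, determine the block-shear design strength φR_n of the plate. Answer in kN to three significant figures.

450 kN

Shear plane L_v = 20 + 4·35 = 160 mm; A_gv = 160 × 20 = 3200 mm².
A_nv = (160 − 4.5·16) × 20 = 1760 mm².
A_nt = (25 − 0.5·16) × 20 = 340 mm².
0.6 F_u A_nv = 454.1 kN; 0.6 F_y A_gv = 576 kN → shear rupture governs the shear term.
R_n = 454.1 + 1.0 × 430 × 340 / 1000 = 600.3 kN.
Design strength φR_n = 0.75 × 600.3 = 450 kN.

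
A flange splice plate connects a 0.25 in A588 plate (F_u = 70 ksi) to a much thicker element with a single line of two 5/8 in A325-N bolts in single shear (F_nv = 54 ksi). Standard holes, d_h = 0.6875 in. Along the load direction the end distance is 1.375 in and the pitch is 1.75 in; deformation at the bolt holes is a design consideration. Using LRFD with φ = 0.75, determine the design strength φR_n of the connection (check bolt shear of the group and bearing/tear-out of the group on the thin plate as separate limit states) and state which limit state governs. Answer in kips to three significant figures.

24.9 kips (bolt shear governs)

Bolt shear: A_b = π·0.625²/4 = 0.3068 in²; R_n = 54 × 0.3068 × 2 × 1 = 33.13 kips → 0.75 × 33.13 = 24.9 kips.
Bearing (1.2 l_c t F_u ≤ 2.4 d t F_u): upper limit = 2.4·0.625·0.25·70 = 26.25 kips.
  Edge l_c = 1.375 − 0.6875/2 = 1.031 → r_n = 21.66 kips; interior l_c = 1.75 − 0.6875 = 1.062 → r_n = 22.31 kips.
  R_n,bearing = 1·21.66 + 1·22.31 = 43.97 kips → 0.75 × 43.97 = 33 kips.
Bolt shear governs: 24.9 kips.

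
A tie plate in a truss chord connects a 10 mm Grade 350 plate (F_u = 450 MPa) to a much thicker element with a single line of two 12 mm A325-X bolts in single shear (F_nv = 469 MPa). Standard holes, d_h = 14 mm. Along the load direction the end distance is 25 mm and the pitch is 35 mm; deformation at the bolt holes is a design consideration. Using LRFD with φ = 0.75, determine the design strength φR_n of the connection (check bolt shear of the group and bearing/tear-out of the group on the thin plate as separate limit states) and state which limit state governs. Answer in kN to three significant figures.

Bolt shear: A_b = π·12²/4 = 113.1 mm²; R_n = 469 × 113.1 × 2 × 1 / 1000 = 106.1 kN → 0.75 × 106.1 = 79.6 kN.
Bearing (1.2 l_c t F_u ≤ 2.4 d t F_u): upper limit = 2.4·12·10·450 / 1000 = 129.6 kN.
  Edge l_c = 25 − 14/2 = 18 → r_n = 97.2 kN; interior l_c = 35 − 14 = 21 → r_n = 113.4 kN.
  R_n,bearing = 1·97.2 + 1·113.4 = 210.6 kN → 0.75 × 210.6 = 158 kN.
Bolt shear governs: 79.6 kN.

79.6 kN (bolt shear governs)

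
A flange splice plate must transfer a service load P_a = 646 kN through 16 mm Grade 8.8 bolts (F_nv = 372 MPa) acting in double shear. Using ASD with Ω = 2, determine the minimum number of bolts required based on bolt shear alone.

9 bolts

A_b = π·16²/4 = 201.1 mm².
Per-bolt allowable strength R_n/Ω = 372 × 201.1 × 2 / 1000 / 2 = 74.8 kN.
n ≥ 646 / 74.8 = 8.637 → use 9 bolts.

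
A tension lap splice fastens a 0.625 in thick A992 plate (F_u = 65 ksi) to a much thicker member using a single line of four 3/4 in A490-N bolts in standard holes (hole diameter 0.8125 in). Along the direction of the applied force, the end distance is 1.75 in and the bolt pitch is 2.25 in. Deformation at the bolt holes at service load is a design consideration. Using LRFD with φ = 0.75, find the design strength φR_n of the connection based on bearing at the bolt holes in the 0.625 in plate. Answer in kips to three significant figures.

Per bolt r_n = 1.2 l_c t F_u ≤ 2.4 d t F_u; upper limit = 2.4 × 0.75 × 0.625 × 65 = 73.12 kips.
Edge bolt: l_c = 1.75 − 0.8125/2 = 1.344 in → 1.2 × 1.344 × 0.625 × 65 = 65.51 → r_n = 65.51 kips.
Interior bolts: l_c = 2.25 − 0.8125 = 1.438 in → 1.2 × 1.438 × 0.625 × 65 = 70.08 → r_n = 70.08 kips.
R_n = 1 × 65.51 + 3 × 70.08 = 275.7 kips.
Design strength φR_n = 0.75 × 275.7 = 207 kips.

207 kips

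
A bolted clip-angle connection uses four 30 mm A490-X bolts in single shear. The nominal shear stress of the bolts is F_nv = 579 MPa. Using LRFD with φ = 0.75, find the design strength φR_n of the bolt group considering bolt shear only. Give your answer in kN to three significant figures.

1230 kN

A_b = π × 30² / 4 = 706.9 mm².
R_n = F_nv · A_b · n · n_s = 579 × 706.9 × 4 × 1 / 1000 = 1637 kN.
Design strength φR_n = 0.75 × 1637 = 1230 kN.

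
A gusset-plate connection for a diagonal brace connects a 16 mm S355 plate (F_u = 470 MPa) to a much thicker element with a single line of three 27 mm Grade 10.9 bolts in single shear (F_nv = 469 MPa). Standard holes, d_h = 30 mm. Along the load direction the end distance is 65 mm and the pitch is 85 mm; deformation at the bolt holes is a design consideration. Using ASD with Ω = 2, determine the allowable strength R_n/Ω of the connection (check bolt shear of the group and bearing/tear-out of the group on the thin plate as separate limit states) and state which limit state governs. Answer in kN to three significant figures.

Bolt shear: A_b = π·27²/4 = 572.6 mm²; R_n = 469 × 572.6 × 3 × 1 / 1000 = 805.6 kN → 805.6 / 2 = 403 kN.
Bearing (1.2 l_c t F_u ≤ 2.4 d t F_u): upper limit = 2.4·27·16·470 / 1000 = 487.3 kN.
  Edge l_c = 65 − 30/2 = 50 → r_n = 451.2 kN; interior l_c = 85 − 30 = 55 → r_n = 487.3 kN.
  R_n,bearing = 1·451.2 + 2·487.3 = 1426 kN → 1426 / 2 = 713 kN.
Bolt shear governs: 403 kN.

403 kN (bolt shear governs)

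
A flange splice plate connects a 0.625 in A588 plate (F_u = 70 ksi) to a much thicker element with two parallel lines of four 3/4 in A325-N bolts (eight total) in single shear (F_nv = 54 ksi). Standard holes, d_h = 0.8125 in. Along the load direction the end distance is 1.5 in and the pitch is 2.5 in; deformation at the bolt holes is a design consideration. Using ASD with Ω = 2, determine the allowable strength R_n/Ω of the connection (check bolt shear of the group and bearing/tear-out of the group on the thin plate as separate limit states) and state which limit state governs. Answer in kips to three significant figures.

Bolt shear: A_b = π·0.75²/4 = 0.4418 in²; R_n = 54 × 0.4418 × 8 × 1 = 190.9 kips → 190.9 / 2 = 95.4 kips.
Bearing (1.2 l_c t F_u ≤ 2.4 d t F_u): upper limit = 2.4·0.75·0.625·70 = 78.75 kips.
  Edge l_c = 1.5 − 0.8125/2 = 1.094 → r_n = 57.42 kips; interior l_c = 2.5 − 0.8125 = 1.688 → r_n = 78.75 kips.
  R_n,bearing = 2·57.42 + 6·78.75 = 587.3 kips → 587.3 / 2 = 294 kips.
Bolt shear governs: 95.4 kips.

95.4 kips (bolt shear governs)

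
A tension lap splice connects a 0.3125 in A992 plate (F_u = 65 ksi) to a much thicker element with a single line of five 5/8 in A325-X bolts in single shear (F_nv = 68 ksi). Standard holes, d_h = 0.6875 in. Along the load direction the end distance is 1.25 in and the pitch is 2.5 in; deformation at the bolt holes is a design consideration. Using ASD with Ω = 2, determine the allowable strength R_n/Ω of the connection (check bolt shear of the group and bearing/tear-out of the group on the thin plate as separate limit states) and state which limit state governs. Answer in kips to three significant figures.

Bolt shear: A_b = π·0.625²/4 = 0.3068 in²; R_n = 68 × 0.3068 × 5 × 1 = 104.3 kips → 104.3 / 2 = 52.2 kips.
Bearing (1.2 l_c t F_u ≤ 2.4 d t F_u): upper limit = 2.4·0.625·0.3125·65 = 30.47 kips.
  Edge l_c = 1.25 − 0.6875/2 = 0.9062 → r_n = 22.09 kips; interior l_c = 2.5 − 0.6875 = 1.812 → r_n = 30.47 kips.
  R_n,bearing = 1·22.09 + 4·30.47 = 144 kips → 144 / 2 = 72 kips.
Bolt shear governs: 52.2 kips.

52.2 kips (bolt shear governs)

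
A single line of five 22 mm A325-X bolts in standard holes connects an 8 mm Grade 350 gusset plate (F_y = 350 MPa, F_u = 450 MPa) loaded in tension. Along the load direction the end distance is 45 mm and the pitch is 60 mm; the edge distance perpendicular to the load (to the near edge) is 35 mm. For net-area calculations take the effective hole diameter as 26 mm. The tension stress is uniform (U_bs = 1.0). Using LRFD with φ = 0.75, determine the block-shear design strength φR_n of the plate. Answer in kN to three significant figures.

332 kN

Shear plane L_v = 45 + 4·60 = 285 mm; A_gv = 285 × 8 = 2280 mm².
A_nv = (285 − 4.5·26) × 8 = 1344 mm².
A_nt = (35 − 0.5·26) × 8 = 176 mm².
0.6 F_u A_nv = 362.9 kN; 0.6 F_y A_gv = 478.8 kN → shear rupture governs the shear term.
R_n = 362.9 + 1.0 × 450 × 176 / 1000 = 442.1 kN.
Design strength φR_n = 0.75 × 442.1 = 332 kN.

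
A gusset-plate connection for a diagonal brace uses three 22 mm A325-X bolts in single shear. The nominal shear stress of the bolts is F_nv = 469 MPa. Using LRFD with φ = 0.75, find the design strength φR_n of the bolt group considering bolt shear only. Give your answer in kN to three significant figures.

401 kN

A_b = π × 22² / 4 = 380.1 mm².
R_n = F_nv · A_b · n · n_s = 469 × 380.1 × 3 × 1 / 1000 = 534.8 kN.
Design strength φR_n = 0.75 × 534.8 = 401 kN.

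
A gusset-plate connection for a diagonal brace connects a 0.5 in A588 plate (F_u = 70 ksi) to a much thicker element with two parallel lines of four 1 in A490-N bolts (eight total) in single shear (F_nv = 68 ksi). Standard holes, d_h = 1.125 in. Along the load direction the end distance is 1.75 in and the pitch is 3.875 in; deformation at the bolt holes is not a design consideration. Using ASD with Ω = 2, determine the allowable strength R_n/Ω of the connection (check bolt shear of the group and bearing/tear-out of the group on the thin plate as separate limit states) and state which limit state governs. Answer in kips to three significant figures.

214 kips (bolt shear governs)

Bolt shear: A_b = π·1²/4 = 0.7854 in²; R_n = 68 × 0.7854 × 8 × 1 = 427.3 kips → 427.3 / 2 = 214 kips.
Bearing (1.5 l_c t F_u ≤ 3.0 d t F_u): upper limit = 3.0·1·0.5·70 = 105 kips.
  Edge l_c = 1.75 − 1.125/2 = 1.188 → r_n = 62.34 kips; interior l_c = 3.875 − 1.125 = 2.75 → r_n = 105 kips.
  R_n,bearing = 2·62.34 + 6·105 = 754.7 kips → 754.7 / 2 = 377 kips.
Bolt shear governs: 214 kips.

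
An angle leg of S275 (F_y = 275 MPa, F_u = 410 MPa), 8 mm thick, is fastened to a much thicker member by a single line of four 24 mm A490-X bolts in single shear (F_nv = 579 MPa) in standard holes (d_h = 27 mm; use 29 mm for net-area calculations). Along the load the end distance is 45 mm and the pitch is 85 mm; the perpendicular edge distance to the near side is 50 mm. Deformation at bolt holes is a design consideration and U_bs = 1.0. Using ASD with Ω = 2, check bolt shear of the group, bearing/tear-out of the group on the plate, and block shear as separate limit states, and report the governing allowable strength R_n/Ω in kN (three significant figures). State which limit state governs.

254 kN (block shear governs)

Bolt shear: A_b = π·24²/4 = 452.4 mm²; R_n = 579 × 452.4 × 4 × 1 / 1000 = 1048 kN → 1048 / 2 = 524 kN.
Bearing: edge l_c = 31.5, r_n = 124 kN; interior l_c = 58, r_n = 188.9 kN; R_n = 124 + 3·188.9 = 690.8 kN → 345 kN.
Block shear: A_gv = 2400, A_nv = 1588, A_nt = 284 mm²; R_n = min(0.6F_uA_nv, 0.6F_yA_gv) + U_bs·F_u·A_nt = 507.1 kN → 254 kN.
Block shear governs: 254 kN.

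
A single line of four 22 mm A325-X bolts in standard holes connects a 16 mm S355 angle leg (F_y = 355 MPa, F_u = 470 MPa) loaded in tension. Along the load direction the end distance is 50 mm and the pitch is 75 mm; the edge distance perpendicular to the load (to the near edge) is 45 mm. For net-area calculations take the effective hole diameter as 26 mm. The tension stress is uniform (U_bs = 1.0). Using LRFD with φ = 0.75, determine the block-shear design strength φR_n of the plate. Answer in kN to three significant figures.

803 kN

Shear plane L_v = 50 + 3·75 = 275 mm; A_gv = 275 × 16 = 4400 mm².
A_nv = (275 − 3.5·26) × 16 = 2944 mm².
A_nt = (45 − 0.5·26) × 16 = 512 mm².
0.6 F_u A_nv = 830.2 kN; 0.6 F_y A_gv = 937.2 kN → shear rupture governs the shear term.
R_n = 830.2 + 1.0 × 470 × 512 / 1000 = 1071 kN.
Design strength φR_n = 0.75 × 1071 = 803 kN.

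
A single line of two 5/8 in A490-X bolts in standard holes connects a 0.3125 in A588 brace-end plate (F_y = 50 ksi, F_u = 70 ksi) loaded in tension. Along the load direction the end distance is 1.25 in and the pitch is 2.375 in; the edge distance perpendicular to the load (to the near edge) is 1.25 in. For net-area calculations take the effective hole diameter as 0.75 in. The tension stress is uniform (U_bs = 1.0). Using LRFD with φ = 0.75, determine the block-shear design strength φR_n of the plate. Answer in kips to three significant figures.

39 kips

Shear plane L_v = 1.25 + 1·2.375 = 3.625 in; A_gv = 3.625 × 0.3125 = 1.133 in².
A_nv = (3.625 − 1.5·0.75) × 0.3125 = 0.7812 in².
A_nt = (1.25 − 0.5·0.75) × 0.3125 = 0.2734 in².
0.6 F_u A_nv = 32.81 kips; 0.6 F_y A_gv = 33.98 kips → shear rupture governs the shear term.
R_n = 32.81 + 1.0 × 70 × 0.2734 = 51.95 kips.
Design strength φR_n = 0.75 × 51.95 = 39 kips.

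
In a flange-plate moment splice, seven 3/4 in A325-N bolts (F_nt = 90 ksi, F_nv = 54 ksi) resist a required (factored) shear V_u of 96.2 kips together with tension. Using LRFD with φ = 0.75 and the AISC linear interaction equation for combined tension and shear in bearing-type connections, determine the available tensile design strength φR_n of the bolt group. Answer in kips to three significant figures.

A_b = π·0.75²/4 = 0.4418 in²; f_rv = 96.2 / (7 × 0.4418) = 31.11 ksi.
F'_nt = 1.3 F_nt − (F_nt / φF_nv) f_rv = 1.3·90 − (90/(0.75·54))·31.11 = 47.87 ksi, capped at F_nt → F'_nt = 47.87 ksi.
R_n = F'_nt · A_b · n = 47.87 × 0.4418 × 7 = 148 kips.
Design strength φR_n = 0.75 × 148 = 111 kips.

111 kips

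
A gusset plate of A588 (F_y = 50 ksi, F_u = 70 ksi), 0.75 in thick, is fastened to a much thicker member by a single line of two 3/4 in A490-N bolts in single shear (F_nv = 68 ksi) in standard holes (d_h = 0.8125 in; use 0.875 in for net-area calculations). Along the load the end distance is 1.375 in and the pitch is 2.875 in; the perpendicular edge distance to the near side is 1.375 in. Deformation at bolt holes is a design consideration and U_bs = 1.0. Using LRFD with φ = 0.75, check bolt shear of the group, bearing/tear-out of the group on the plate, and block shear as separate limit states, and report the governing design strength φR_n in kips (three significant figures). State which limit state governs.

Bolt shear: A_b = π·0.75²/4 = 0.4418 in²; R_n = 68 × 0.4418 × 2 × 1 = 60.08 kips → 0.75 × 60.08 = 45.1 kips.
Bearing: edge l_c = 0.9688, r_n = 61.03 kips; interior l_c = 2.062, r_n = 94.5 kips; R_n = 61.03 + 1·94.5 = 155.5 kips → 117 kips.
Block shear: A_gv = 3.188, A_nv = 2.203, A_nt = 0.7031 in²; R_n = min(0.6F_uA_nv, 0.6F_yA_gv) + U_bs·F_u·A_nt = 141.8 kips → 106 kips.
Bolt shear governs: 45.1 kips.

45.1 kips (bolt shear governs)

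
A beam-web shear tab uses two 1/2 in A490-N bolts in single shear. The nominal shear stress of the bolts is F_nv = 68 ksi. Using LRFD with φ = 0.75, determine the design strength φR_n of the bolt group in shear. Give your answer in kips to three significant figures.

20 kips

A_b = π × 0.5² / 4 = 0.1963 in².
R_n = F_nv · A_b · n · n_s = 68 × 0.1963 × 2 × 1 = 26.7 kips.
Design strength φR_n = 0.75 × 26.7 = 20 kips.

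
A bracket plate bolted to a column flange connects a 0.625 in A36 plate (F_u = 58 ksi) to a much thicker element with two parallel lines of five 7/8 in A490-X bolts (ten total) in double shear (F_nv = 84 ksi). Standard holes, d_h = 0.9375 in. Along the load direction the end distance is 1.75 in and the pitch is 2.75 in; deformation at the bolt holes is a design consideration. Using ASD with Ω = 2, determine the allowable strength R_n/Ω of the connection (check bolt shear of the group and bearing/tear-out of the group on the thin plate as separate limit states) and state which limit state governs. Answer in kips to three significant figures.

Bolt shear: A_b = π·0.875²/4 = 0.6013 in²; R_n = 84 × 0.6013 × 10 × 2 = 1010 kips → 1010 / 2 = 505 kips.
Bearing (1.2 l_c t F_u ≤ 2.4 d t F_u): upper limit = 2.4·0.875·0.625·58 = 76.12 kips.
  Edge l_c = 1.75 − 0.9375/2 = 1.281 → r_n = 55.73 kips; interior l_c = 2.75 − 0.9375 = 1.812 → r_n = 76.12 kips.
  R_n,bearing = 2·55.73 + 8·76.12 = 720.5 kips → 720.5 / 2 = 360 kips.
Bearing governs: 360 kips.

360 kips (bearing governs)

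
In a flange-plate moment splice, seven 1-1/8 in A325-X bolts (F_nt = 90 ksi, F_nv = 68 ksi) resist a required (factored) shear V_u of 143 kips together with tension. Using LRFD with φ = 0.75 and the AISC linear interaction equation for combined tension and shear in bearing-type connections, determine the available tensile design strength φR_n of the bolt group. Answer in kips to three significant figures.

A_b = π·1.125²/4 = 0.994 in²; f_rv = 143 / (7 × 0.994) = 20.55 ksi.
F'_nt = 1.3 F_nt − (F_nt / φF_nv) f_rv = 1.3·90 − (90/(0.75·68))·20.55 = 80.73 ksi, capped at F_nt → F'_nt = 80.73 ksi.
R_n = F'_nt · A_b · n = 80.73 × 0.994 × 7 = 561.7 kips.
Design strength φR_n = 0.75 × 561.7 = 421 kips.

421 kips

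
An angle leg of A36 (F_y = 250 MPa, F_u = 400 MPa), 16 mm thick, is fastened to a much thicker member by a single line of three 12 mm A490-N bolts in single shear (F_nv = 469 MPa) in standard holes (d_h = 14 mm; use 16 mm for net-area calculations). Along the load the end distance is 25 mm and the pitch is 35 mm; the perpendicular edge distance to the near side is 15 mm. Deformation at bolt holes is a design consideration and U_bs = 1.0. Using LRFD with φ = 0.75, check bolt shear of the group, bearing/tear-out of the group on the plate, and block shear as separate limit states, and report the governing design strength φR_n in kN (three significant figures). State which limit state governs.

Bolt shear: A_b = π·12²/4 = 113.1 mm²; R_n = 469 × 113.1 × 3 × 1 / 1000 = 159.1 kN → 0.75 × 159.1 = 119 kN.
Bearing: edge l_c = 18, r_n = 138.2 kN; interior l_c = 21, r_n = 161.3 kN; R_n = 138.2 + 2·161.3 = 460.8 kN → 346 kN.
Block shear: A_gv = 1520, A_nv = 880, A_nt = 112 mm²; R_n = min(0.6F_uA_nv, 0.6F_yA_gv) + U_bs·F_u·A_nt = 256 kN → 192 kN.
Bolt shear governs: 119 kN.

119 kN (bolt shear governs)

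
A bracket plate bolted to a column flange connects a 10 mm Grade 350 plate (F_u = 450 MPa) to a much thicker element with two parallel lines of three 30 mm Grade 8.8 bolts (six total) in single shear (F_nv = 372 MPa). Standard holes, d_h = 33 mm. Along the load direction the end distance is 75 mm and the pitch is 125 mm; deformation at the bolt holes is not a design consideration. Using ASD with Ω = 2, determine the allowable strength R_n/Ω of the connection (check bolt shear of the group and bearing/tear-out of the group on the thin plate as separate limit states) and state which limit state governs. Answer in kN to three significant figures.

Bolt shear: A_b = π·30²/4 = 706.9 mm²; R_n = 372 × 706.9 × 6 × 1 / 1000 = 1578 kN → 1578 / 2 = 789 kN.
Bearing (1.5 l_c t F_u ≤ 3.0 d t F_u): upper limit = 3.0·30·10·450 / 1000 = 405 kN.
  Edge l_c = 75 − 33/2 = 58.5 → r_n = 394.9 kN; interior l_c = 125 − 33 = 92 → r_n = 405 kN.
  R_n,bearing = 2·394.9 + 4·405 = 2410 kN → 2410 / 2 = 1200 kN.
Bolt shear governs: 789 kN.

789 kN (bolt shear governs)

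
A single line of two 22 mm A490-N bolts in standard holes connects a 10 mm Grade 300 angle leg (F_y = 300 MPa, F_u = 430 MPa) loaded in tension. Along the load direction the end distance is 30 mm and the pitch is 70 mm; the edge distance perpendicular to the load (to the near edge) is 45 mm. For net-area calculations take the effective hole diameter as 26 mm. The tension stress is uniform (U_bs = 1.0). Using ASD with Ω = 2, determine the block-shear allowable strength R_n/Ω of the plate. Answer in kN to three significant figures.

Shear plane L_v = 30 + 1·70 = 100 mm; A_gv = 100 × 10 = 1000 mm².
A_nv = (100 − 1.5·26) × 10 = 610 mm².
A_nt = (45 − 0.5·26) × 10 = 320 mm².
0.6 F_u A_nv = 157.4 kN; 0.6 F_y A_gv = 180 kN → shear rupture governs the shear term.
R_n = 157.4 + 1.0 × 430 × 320 / 1000 = 295 kN.
Allowable strength R_n/Ω = 295 / 2 = 147 kN.

147 kN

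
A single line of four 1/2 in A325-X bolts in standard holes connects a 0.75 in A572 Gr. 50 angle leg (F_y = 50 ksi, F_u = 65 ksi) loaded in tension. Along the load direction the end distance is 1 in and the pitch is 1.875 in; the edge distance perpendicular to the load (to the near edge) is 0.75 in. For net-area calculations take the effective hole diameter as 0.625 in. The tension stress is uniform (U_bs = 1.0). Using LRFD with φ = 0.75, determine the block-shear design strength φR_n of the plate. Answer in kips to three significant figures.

Shear plane L_v = 1 + 3·1.875 = 6.625 in; A_gv = 6.625 × 0.75 = 4.969 in².
A_nv = (6.625 − 3.5·0.625) × 0.75 = 3.328 in².
A_nt = (0.75 − 0.5·0.625) × 0.75 = 0.3281 in².
0.6 F_u A_nv = 129.8 kips; 0.6 F_y A_gv = 149.1 kips → shear rupture governs the shear term.
R_n = 129.8 + 1.0 × 65 × 0.3281 = 151.1 kips.
Design strength φR_n = 0.75 × 151.1 = 113 kips.

113 kips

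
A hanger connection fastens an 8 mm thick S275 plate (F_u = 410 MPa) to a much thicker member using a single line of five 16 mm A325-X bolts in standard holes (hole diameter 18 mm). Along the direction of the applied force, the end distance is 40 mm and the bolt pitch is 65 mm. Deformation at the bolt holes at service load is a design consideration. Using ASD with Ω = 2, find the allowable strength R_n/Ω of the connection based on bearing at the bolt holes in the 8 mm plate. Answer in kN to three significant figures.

Per bolt r_n = 1.2 l_c t F_u ≤ 2.4 d t F_u; upper limit = 2.4 × 16 × 8 × 410 / 1000 = 126 kN.
Edge bolt: l_c = 40 − 18/2 = 31 mm → 1.2 × 31 × 8 × 410 / 1000 = 122 → r_n = 122 kN.
Interior bolts: l_c = 65 − 18 = 47 mm → 1.2 × 47 × 8 × 410 / 1000 = 185 → r_n = 126 kN.
R_n = 1 × 122 + 4 × 126 = 625.8 kN.
Allowable strength R_n/Ω = 625.8 / 2 = 313 kN.

313 kN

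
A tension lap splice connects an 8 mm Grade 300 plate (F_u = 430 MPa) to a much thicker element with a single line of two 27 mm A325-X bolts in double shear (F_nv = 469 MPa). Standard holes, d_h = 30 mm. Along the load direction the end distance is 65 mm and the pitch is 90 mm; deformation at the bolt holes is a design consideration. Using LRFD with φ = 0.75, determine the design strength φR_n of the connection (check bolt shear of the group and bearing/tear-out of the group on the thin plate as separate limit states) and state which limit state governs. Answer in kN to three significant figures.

Bolt shear: A_b = π·27²/4 = 572.6 mm²; R_n = 469 × 572.6 × 2 × 2 / 1000 = 1074 kN → 0.75 × 1074 = 806 kN.
Bearing (1.2 l_c t F_u ≤ 2.4 d t F_u): upper limit = 2.4·27·8·430 / 1000 = 222.9 kN.
  Edge l_c = 65 − 30/2 = 50 → r_n = 206.4 kN; interior l_c = 90 − 30 = 60 → r_n = 222.9 kN.
  R_n,bearing = 1·206.4 + 1·222.9 = 429.3 kN → 0.75 × 429.3 = 322 kN.
Bearing governs: 322 kN.

322 kN (bearing governs)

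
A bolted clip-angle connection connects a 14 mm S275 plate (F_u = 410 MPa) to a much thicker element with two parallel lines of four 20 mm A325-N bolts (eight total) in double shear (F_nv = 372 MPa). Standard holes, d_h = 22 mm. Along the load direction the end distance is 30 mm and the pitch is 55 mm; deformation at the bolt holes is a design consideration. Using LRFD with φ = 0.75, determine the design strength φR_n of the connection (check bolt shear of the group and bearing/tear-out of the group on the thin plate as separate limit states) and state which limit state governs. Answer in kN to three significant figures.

1220 kN (bearing governs)

Bolt shear: A_b = π·20²/4 = 314.2 mm²; R_n = 372 × 314.2 × 8 × 2 / 1000 = 1870 kN → 0.75 × 1870 = 1400 kN.
Bearing (1.2 l_c t F_u ≤ 2.4 d t F_u): upper limit = 2.4·20·14·410 / 1000 = 275.5 kN.
  Edge l_c = 30 − 22/2 = 19 → r_n = 130.9 kN; interior l_c = 55 − 22 = 33 → r_n = 227.3 kN.
  R_n,bearing = 2·130.9 + 6·227.3 = 1626 kN → 0.75 × 1626 = 1220 kN.
Bearing governs: 1220 kN.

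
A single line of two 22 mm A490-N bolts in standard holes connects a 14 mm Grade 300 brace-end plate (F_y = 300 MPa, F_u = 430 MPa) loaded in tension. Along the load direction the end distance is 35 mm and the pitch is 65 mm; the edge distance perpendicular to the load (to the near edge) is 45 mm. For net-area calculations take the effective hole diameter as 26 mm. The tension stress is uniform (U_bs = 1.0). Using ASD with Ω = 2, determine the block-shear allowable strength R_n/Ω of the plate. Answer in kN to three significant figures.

206 kN

Shear plane L_v = 35 + 1·65 = 100 mm; A_gv = 100 × 14 = 1400 mm².
A_nv = (100 − 1.5·26) × 14 = 854 mm².
A_nt = (45 − 0.5·26) × 14 = 448 mm².
0.6 F_u A_nv = 220.3 kN; 0.6 F_y A_gv = 252 kN → shear rupture governs the shear term.
R_n = 220.3 + 1.0 × 430 × 448 / 1000 = 413 kN.
Allowable strength R_n/Ω = 413 / 2 = 206 kN.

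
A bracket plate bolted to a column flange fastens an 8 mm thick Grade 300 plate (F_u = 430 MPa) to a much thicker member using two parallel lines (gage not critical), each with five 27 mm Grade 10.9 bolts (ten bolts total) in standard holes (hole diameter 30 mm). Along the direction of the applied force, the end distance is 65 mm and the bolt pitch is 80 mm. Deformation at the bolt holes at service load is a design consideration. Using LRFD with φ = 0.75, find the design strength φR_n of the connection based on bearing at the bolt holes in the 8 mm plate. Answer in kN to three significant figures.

Per bolt r_n = 1.2 l_c t F_u ≤ 2.4 d t F_u; upper limit = 2.4 × 27 × 8 × 430 / 1000 = 222.9 kN.
Edge bolt: l_c = 65 − 30/2 = 50 mm → 1.2 × 50 × 8 × 430 / 1000 = 206.4 → r_n = 206.4 kN.
Interior bolts: l_c = 80 − 30 = 50 mm → 1.2 × 50 × 8 × 430 / 1000 = 206.4 → r_n = 206.4 kN.
R_n = 2 × 206.4 + 8 × 206.4 = 2064 kN.
Design strength φR_n = 0.75 × 2064 = 1550 kN.

1550 kN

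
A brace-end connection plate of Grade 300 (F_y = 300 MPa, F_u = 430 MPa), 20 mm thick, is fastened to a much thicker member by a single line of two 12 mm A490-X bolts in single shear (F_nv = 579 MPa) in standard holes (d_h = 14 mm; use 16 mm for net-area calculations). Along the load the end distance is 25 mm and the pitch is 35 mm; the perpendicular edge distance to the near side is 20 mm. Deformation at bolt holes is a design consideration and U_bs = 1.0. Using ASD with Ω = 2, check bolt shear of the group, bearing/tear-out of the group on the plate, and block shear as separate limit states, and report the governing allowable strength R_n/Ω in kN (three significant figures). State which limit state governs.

65.5 kN (bolt shear governs)

Bolt shear: A_b = π·12²/4 = 113.1 mm²; R_n = 579 × 113.1 × 2 × 1 / 1000 = 131 kN → 131 / 2 = 65.5 kN.
Bearing: edge l_c = 18, r_n = 185.8 kN; interior l_c = 21, r_n = 216.7 kN; R_n = 185.8 + 1·216.7 = 402.5 kN → 201 kN.
Block shear: A_gv = 1200, A_nv = 720, A_nt = 240 mm²; R_n = min(0.6F_uA_nv, 0.6F_yA_gv) + U_bs·F_u·A_nt = 289 kN → 144 kN.
Bolt shear governs: 65.5 kN.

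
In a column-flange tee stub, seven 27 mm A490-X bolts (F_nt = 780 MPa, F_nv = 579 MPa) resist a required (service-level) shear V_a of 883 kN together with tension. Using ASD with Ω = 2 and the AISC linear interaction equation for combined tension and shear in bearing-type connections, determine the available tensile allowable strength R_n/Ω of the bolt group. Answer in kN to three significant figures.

A_b = π·27²/4 = 572.6 mm²; f_rv = 883 × 1000 / (7 × 572.6) = 220.3 MPa.
F'_nt = 1.3 F_nt − (Ω F_nt / F_nv) f_rv = 1.3·780 − (2·780/579)·220.3 = 420.4 MPa, capped at F_nt → F'_nt = 420.4 MPa.
R_n = F'_nt · A_b · n = 420.4 × 572.6 × 7 / 1000 = 1685 kN.
Allowable strength R_n/Ω = 1685 / 2 = 842 kN.

842 kN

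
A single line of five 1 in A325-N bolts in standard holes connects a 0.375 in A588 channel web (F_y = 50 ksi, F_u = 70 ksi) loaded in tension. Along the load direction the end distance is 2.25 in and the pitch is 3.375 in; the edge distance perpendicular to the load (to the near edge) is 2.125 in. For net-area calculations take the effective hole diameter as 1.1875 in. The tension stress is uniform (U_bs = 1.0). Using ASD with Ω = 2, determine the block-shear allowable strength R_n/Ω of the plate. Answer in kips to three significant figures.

Shear plane L_v = 2.25 + 4·3.375 = 15.75 in; A_gv = 15.75 × 0.375 = 5.906 in².
A_nv = (15.75 − 4.5·1.1875) × 0.375 = 3.902 in².
A_nt = (2.125 − 0.5·1.1875) × 0.375 = 0.5742 in².
0.6 F_u A_nv = 163.9 kips; 0.6 F_y A_gv = 177.2 kips → shear rupture governs the shear term.
R_n = 163.9 + 1.0 × 70 × 0.5742 = 204.1 kips.
Allowable strength R_n/Ω = 204.1 / 2 = 102 kips.

102 kips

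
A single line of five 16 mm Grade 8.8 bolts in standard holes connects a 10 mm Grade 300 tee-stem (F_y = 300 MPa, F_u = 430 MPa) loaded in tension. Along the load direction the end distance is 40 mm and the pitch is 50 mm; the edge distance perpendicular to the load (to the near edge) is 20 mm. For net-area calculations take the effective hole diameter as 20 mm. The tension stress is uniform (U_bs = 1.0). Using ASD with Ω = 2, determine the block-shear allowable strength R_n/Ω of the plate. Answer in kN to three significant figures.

215 kN

Shear plane L_v = 40 + 4·50 = 240 mm; A_gv = 240 × 10 = 2400 mm².
A_nv = (240 − 4.5·20) × 10 = 1500 mm².
A_nt = (20 − 0.5·20) × 10 = 100 mm².
0.6 F_u A_nv = 387 kN; 0.6 F_y A_gv = 432 kN → shear rupture governs the shear term.
R_n = 387 + 1.0 × 430 × 100 / 1000 = 430 kN.
Allowable strength R_n/Ω = 430 / 2 = 215 kN.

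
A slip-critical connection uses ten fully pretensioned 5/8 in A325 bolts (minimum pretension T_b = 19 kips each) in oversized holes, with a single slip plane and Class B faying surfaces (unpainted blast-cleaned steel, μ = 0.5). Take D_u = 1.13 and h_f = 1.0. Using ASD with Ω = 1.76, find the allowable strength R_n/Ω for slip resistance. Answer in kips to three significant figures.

R_n = μ · D_u · h_f · T_b · n_s · n_b = 0.5 × 1.13 × 1.0 × 19 × 1 × 10 = 107.3 kips.
Allowable strength R_n/Ω = 107.3 / 1.76 = 61 kips.

61 kips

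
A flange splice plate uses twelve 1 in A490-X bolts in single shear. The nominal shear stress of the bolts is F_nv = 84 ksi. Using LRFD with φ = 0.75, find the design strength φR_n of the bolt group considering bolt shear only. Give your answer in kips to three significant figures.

A_b = π × 1² / 4 = 0.7854 in².
R_n = F_nv · A_b · n · n_s = 84 × 0.7854 × 12 × 1 = 791.7 kips.
Design strength φR_n = 0.75 × 791.7 = 594 kips.

594 kips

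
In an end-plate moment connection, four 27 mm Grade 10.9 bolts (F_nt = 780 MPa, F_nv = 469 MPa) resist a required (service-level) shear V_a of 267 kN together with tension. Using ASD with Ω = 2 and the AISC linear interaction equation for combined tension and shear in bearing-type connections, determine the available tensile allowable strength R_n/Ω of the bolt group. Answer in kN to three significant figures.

717 kN

A_b = π·27²/4 = 572.6 mm²; f_rv = 267 × 1000 / (4 × 572.6) = 116.6 MPa.
F'_nt = 1.3 F_nt − (Ω F_nt / F_nv) f_rv = 1.3·780 − (2·780/469)·116.6 = 626.2 MPa, capped at F_nt → F'_nt = 626.2 MPa.
R_n = F'_nt · A_b · n = 626.2 × 572.6 × 4 / 1000 = 1434 kN.
Allowable strength R_n/Ω = 1434 / 2 = 717 kN.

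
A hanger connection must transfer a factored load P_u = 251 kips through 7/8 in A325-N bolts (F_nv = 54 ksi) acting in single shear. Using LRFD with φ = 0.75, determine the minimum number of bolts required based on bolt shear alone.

A_b = π·0.875²/4 = 0.6013 in².
Per-bolt design strength φR_n = 0.75 × 54 × 0.6013 × 1 = 24.35 kips.
n ≥ 251 / 24.35 = 10.31 → use 11 bolts.

11 bolts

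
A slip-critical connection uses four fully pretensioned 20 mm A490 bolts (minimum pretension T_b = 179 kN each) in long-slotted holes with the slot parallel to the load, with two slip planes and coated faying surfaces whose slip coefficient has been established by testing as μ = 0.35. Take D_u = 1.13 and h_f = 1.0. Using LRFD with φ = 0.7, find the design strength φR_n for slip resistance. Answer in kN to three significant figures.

396 kN

R_n = μ · D_u · h_f · T_b · n_s · n_b = 0.35 × 1.13 × 1.0 × 179 × 2 × 4 = 566.4 kN.
Design strength φR_n = 0.7 × 566.4 = 396 kN.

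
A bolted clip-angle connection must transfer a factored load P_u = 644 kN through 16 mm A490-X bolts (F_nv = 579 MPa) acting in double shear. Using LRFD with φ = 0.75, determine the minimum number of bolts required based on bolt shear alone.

4 bolts

A_b = π·16²/4 = 201.1 mm².
Per-bolt design strength φR_n = 0.75 × 579 × 201.1 × 2 / 1000 = 174.6 kN.
n ≥ 644 / 174.6 = 3.688 → use 4 bolts.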